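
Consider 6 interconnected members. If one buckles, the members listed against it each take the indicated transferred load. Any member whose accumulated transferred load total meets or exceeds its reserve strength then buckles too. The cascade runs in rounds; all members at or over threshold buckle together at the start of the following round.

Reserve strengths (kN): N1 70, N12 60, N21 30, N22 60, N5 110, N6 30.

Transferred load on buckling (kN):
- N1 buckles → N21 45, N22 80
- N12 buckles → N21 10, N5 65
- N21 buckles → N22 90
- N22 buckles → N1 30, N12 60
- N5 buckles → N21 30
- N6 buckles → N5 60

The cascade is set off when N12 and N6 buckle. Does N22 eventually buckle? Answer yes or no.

Round 1 — N12, N6 buckle (initial).
  N21: +10 → 10 < 30
  N5: +65+60 → 125 ≥ 110
Round 2 — N5 buckles.
  N21: +30 → 40 ≥ 30
Round 3 — N21 buckles.
  N22: +90 → 90 ≥ 60
Round 4 — N22 buckles.
  N1: +30 → 30 < 70
No further bucklings.

yes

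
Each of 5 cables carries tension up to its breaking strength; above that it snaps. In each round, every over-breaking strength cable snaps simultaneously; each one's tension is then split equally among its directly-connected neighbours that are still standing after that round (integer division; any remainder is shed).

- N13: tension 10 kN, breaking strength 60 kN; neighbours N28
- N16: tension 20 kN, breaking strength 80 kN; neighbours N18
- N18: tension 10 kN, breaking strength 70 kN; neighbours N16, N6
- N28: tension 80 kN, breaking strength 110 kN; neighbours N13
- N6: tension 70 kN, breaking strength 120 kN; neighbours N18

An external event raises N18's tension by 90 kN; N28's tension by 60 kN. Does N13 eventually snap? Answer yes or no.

Round 1 — N18 at 100 > 70; N28 at 140 > 110. N18, N28 snap.
  N18 sheds 100 kN to N16, N6: 50 each.
    N16: 20+50 = 70 ≤ 80
    N6: 70+50 = 120 ≤ 120
  N28 sheds 140 kN to N13: 140 each.
    N13: 10+140 = 150 > 60
Round 2 — N13 snaps.
  N13 sheds 150 kN: no online neighbours, lost.
No further breaks.

yes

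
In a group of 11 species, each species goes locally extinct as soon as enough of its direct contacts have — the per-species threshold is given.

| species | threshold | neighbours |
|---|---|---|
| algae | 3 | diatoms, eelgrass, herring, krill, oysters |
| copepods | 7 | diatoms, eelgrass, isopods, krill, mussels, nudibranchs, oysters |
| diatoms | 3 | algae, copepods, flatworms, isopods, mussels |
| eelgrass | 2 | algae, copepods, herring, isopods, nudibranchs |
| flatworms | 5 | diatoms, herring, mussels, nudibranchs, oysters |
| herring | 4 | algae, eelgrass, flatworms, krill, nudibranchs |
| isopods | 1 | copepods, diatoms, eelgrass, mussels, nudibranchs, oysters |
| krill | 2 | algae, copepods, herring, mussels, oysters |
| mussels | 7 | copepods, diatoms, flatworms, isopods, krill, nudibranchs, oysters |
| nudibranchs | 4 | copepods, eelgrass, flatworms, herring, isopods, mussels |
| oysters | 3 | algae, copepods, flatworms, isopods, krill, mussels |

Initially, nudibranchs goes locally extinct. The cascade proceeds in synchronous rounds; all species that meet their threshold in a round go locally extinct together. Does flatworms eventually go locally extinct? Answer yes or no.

Round 1 — nudibranchs goes locally extinct (initial).
Round 2 — checking thresholds:
  copepods: 1 of 7 neighbours < 7, below threshold.
  eelgrass: 1 of 5 neighbours < 2, below threshold.
  flatworms: 1 of 5 neighbours < 5, below threshold.
  herring: 1 of 5 neighbours < 4, below threshold.
  isopods: 1 of 6 neighbours ≥ 1, goes locally extinct.
  mussels: 1 of 7 neighbours < 7, below threshold.
Round 3 — checking thresholds:
  copepods: 2 of 7 neighbours < 7, below threshold.
  diatoms: 1 of 5 neighbours < 3, below threshold.
  eelgrass: 2 of 5 neighbours ≥ 2, goes locally extinct.
  flatworms: 1 of 5 neighbours < 5, below threshold.
  herring: 1 of 5 neighbours < 4, below threshold.
  mussels: 2 of 7 neighbours < 7, below threshold.
  oysters: 1 of 6 neighbours < 3, below threshold.
Round 4 — no new extinctions; cascade stops.

no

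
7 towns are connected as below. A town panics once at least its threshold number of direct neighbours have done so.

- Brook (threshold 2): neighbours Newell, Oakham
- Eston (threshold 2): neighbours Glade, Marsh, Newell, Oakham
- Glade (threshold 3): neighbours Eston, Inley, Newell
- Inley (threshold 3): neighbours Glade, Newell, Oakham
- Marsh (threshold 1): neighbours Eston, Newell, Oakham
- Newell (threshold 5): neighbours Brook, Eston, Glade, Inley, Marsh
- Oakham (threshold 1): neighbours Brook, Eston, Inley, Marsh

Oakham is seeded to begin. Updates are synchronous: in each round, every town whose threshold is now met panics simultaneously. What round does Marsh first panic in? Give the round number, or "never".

Round 1 — Oakham panics (initial).
Round 2 — checking thresholds:
  Brook: 1 of 2 neighbours < 2, not yet.
  Eston: 1 of 4 neighbours < 2, not yet.
  Inley: 1 of 3 neighbours < 3, not yet.
  Marsh: 1 of 3 neighbours ≥ 1, panics.
Round 3 — checking thresholds:
  Brook: 1 of 2 neighbours < 2, not yet.
  Eston: 2 of 4 neighbours ≥ 2, panics.
  Inley: 1 of 3 neighbours < 3, not yet.
  Newell: 1 of 5 neighbours < 5, not yet.
Round 4 — no new panics; cascade stops.

2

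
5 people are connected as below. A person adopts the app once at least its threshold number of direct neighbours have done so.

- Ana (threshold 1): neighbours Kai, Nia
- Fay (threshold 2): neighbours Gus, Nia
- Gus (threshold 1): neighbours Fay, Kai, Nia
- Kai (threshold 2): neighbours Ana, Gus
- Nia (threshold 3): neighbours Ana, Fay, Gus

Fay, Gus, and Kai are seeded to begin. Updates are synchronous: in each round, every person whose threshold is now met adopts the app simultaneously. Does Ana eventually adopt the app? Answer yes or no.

yes

Round 1 — Fay, Gus, Kai adopt the app (initial).
Round 2 — checking thresholds:
  Ana: 1 of 2 neighbours ≥ 1, adopts the app.
  Nia: 2 of 3 neighbours < 3, below threshold.
Round 3 — checking thresholds:
  Nia: 3 of 3 neighbours ≥ 3, adopts the app.
Round 4 — no new adoptions; cascade stops.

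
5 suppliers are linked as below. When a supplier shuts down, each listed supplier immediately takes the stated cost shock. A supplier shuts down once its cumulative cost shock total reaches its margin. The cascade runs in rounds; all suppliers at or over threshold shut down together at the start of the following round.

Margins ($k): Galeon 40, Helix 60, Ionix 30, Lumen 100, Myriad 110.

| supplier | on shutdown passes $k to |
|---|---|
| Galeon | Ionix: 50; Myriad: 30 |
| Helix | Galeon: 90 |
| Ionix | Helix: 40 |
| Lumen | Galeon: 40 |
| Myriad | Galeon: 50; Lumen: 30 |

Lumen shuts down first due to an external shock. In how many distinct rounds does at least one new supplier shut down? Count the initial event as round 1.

3

Round 1 — Lumen shuts down (initial).
  Galeon: +40 → 40 ≥ 40
Round 2 — Galeon shuts down.
  Ionix: +50 → 50 ≥ 30
  Myriad: +30 → 30 < 110
Round 3 — Ionix shuts down.
  Helix: +40 → 40 < 60
No further shutdowns.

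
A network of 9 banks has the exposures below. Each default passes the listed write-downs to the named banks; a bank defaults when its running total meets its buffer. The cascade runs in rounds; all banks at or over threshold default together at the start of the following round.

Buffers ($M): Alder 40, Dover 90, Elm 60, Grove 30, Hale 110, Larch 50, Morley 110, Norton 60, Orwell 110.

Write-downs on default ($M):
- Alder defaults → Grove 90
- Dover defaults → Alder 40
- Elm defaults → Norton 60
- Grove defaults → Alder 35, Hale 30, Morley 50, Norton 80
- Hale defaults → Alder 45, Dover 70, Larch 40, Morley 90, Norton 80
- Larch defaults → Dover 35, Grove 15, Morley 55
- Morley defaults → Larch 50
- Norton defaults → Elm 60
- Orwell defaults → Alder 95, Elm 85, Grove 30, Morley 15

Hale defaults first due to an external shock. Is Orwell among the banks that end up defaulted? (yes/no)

no

Round 1 — Hale defaults (initial).
  Alder: +45 → 45 ≥ 40
  Dover: +70 → 70 < 90
  Larch: +40 → 40 < 50
  Morley: +90 → 90 < 110
  Norton: +80 → 80 ≥ 60
Round 2 — Alder, Norton default.
  Elm: +60 → 60 ≥ 60
  Grove: +90 → 90 ≥ 30
Round 3 — Elm, Grove default.
  Morley: +50 → 140 ≥ 110
Round 4 — Morley defaults.
  Larch: +50 → 90 ≥ 50
Round 5 — Larch defaults.
  Dover: +35 → 105 ≥ 90
Round 6 — Dover defaults.
No further defaults.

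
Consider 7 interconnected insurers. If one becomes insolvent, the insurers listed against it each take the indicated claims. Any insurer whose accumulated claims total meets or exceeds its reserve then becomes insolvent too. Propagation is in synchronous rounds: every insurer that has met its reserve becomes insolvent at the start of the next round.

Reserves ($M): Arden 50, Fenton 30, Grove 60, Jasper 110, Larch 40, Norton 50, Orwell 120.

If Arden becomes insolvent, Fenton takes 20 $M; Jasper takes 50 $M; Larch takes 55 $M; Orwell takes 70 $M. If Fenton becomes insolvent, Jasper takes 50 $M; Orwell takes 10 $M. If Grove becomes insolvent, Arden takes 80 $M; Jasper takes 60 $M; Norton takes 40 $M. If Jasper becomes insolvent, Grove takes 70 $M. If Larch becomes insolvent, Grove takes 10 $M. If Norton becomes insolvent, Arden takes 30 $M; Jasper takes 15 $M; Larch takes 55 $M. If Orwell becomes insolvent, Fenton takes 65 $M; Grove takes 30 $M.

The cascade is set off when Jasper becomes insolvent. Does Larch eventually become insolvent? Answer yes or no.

yes

Round 1 — Jasper becomes insolvent (initial).
  Grove: +70 → 70 ≥ 60
Round 2 — Grove becomes insolvent.
  Arden: +80 → 80 ≥ 50
  Norton: +40 → 40 < 50
Round 3 — Arden becomes insolvent.
  Fenton: +20 → 20 < 30
  Larch: +55 → 55 ≥ 40
  Orwell: +70 → 70 < 120
Round 4 — Larch becomes insolvent.
No further insolvencies.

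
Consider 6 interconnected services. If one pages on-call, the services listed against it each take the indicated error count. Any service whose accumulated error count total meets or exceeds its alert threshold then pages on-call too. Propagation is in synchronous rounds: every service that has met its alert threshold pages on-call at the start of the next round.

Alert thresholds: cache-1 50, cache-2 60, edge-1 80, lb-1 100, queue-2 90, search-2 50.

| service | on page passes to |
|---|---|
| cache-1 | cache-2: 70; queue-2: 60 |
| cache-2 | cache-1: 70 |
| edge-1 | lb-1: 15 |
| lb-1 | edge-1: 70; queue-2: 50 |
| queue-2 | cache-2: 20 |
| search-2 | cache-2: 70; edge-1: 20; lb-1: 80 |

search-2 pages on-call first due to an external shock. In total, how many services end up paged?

Round 1 — search-2 pages on-call (initial).
  cache-2: +70 → 70 ≥ 60
  edge-1: +20 → 20 < 80
  lb-1: +80 → 80 < 100
Round 2 — cache-2 pages on-call.
  cache-1: +70 → 70 ≥ 50
Round 3 — cache-1 pages on-call.
  queue-2: +60 → 60 < 90
No further pages.

3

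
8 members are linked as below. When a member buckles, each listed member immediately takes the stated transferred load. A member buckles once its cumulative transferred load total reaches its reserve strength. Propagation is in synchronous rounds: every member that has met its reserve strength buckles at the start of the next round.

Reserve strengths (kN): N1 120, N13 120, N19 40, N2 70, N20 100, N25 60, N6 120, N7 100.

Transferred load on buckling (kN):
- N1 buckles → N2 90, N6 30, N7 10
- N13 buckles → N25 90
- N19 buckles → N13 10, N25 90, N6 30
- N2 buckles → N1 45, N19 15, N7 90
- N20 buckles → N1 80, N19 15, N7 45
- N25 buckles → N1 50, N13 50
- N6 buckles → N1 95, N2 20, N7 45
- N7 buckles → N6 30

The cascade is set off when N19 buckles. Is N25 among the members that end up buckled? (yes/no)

yes

Round 1 — N19 buckles (initial).
  N13: +10 → 10 < 120
  N25: +90 → 90 ≥ 60
  N6: +30 → 30 < 120
Round 2 — N25 buckles.
  N1: +50 → 50 < 120
  N13: +50 → 60 < 120
No further bucklings.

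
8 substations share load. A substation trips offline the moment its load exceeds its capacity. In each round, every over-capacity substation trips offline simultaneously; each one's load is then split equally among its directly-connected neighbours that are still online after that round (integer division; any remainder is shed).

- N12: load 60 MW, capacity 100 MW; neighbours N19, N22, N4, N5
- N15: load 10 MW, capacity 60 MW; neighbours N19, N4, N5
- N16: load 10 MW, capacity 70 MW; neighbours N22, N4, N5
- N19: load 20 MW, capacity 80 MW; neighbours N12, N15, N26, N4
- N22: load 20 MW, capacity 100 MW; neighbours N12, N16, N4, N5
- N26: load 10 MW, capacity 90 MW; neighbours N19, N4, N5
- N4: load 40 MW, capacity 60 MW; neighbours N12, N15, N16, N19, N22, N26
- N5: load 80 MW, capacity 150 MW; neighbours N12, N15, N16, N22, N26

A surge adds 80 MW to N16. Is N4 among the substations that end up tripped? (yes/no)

Round 1 — N16 at 90 > 70. N16 trips offline.
  N16 sheds 90 MW to N22, N4, N5: 30 each.
    N22: 20+30 = 50 ≤ 100
    N4: 40+30 = 70 > 60
    N5: 80+30 = 110 ≤ 150
Round 2 — N4 trips offline.
  N4 sheds 70 MW to N12, N15, N19, N22, N26: 14 each.
    N12: 60+14 = 74 ≤ 100
    N15: 10+14 = 24 ≤ 60
    N19: 20+14 = 34 ≤ 80
    N22: 50+14 = 64 ≤ 100
    N26: 10+14 = 24 ≤ 90
No further trips.

yes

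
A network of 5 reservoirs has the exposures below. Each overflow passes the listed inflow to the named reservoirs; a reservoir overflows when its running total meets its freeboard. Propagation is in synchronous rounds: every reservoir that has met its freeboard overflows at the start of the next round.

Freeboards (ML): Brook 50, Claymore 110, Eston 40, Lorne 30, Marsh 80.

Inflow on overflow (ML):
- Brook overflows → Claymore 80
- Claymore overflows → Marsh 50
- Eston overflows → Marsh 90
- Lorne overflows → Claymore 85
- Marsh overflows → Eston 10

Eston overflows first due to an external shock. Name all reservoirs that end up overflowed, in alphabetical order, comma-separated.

Eston, Marsh

Round 1 — Eston overflows (initial).
  Marsh: +90 → 90 ≥ 80
Round 2 — Marsh overflows.
No further overflows.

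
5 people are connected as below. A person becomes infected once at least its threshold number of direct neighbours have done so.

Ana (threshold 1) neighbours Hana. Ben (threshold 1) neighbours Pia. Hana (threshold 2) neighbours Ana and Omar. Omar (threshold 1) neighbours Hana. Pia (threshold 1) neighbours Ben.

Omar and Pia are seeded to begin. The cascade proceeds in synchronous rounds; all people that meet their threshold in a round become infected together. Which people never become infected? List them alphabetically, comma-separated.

Round 1 — Omar, Pia become infected (initial).
Round 2 — checking thresholds:
  Ben: 1 of 1 neighbours ≥ 1, becomes infected.
  Hana: 1 of 2 neighbours < 2, below threshold.
Round 3 — no new infections; cascade stops.

Ana, Hana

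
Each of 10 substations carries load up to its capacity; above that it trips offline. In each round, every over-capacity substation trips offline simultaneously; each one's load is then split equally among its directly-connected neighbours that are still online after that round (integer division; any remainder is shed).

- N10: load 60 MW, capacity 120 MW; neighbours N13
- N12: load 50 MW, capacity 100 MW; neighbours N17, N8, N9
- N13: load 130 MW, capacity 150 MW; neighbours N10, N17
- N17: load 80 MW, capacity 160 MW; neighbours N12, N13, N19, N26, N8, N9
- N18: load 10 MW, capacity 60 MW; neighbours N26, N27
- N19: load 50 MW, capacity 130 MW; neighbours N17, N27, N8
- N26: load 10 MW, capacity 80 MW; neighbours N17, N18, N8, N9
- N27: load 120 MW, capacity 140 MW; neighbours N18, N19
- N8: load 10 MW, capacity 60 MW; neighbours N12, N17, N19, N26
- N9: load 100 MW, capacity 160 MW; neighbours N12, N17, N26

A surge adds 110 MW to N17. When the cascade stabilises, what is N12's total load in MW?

81

Round 1 — N17 at 190 > 160. N17 trips offline.
  N17 sheds 190 MW to N12, N13, N19, N26, N8, N9: 31 each (4 lost).
    N12: 50+31 = 81 ≤ 100
    N13: 130+31 = 161 > 150
    N19: 50+31 = 81 ≤ 130
    N26: 10+31 = 41 ≤ 80
    N8: 10+31 = 41 ≤ 60
    N9: 100+31 = 131 ≤ 160
Round 2 — N13 trips offline.
  N13 sheds 161 MW to N10: 161 each.
    N10: 60+161 = 221 > 120
Round 3 — N10 trips offline.
  N10 sheds 221 MW: no online neighbours, lost.
No further trips.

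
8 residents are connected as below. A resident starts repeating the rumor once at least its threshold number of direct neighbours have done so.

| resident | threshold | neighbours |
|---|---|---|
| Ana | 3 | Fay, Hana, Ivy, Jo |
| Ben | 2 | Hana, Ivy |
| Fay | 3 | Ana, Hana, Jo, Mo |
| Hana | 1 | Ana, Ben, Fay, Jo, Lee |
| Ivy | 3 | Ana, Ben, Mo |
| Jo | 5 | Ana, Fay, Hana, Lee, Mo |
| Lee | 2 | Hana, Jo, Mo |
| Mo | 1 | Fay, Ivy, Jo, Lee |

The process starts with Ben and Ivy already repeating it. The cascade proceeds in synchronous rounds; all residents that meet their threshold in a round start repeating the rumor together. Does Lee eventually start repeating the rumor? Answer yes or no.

yes

Round 1 — Ben, Ivy start repeating the rumor (initial).
Round 2 — checking thresholds:
  Ana: 1 of 4 neighbours < 3, below threshold.
  Hana: 1 of 5 neighbours ≥ 1, starts repeating the rumor.
  Mo: 1 of 4 neighbours ≥ 1, starts repeating the rumor.
Round 3 — checking thresholds:
  Ana: 2 of 4 neighbours < 3, below threshold.
  Fay: 2 of 4 neighbours < 3, below threshold.
  Jo: 2 of 5 neighbours < 5, below threshold.
  Lee: 2 of 3 neighbours ≥ 2, starts repeating the rumor.
Round 4 — no new spreads; cascade stops.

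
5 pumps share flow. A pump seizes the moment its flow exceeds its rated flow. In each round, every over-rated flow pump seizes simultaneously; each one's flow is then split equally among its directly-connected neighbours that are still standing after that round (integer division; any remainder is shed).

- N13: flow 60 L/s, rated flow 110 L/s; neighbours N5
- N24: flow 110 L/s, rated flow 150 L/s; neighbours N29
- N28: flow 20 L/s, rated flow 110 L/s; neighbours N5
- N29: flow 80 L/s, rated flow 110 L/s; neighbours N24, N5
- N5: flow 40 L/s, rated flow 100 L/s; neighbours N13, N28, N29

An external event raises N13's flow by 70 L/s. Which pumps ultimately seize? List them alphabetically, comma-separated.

Round 1 — N13 at 130 > 110. N13 seizes.
  N13 sheds 130 L/s to N5: 130 each.
    N5: 40+130 = 170 > 100
Round 2 — N5 seizes.
  N5 sheds 170 L/s to N28, N29: 85 each.
    N28: 20+85 = 105 ≤ 110
    N29: 80+85 = 165 > 110
Round 3 — N29 seizes.
  N29 sheds 165 L/s to N24: 165 each.
    N24: 110+165 = 275 > 150
Round 4 — N24 seizes.
  N24 sheds 275 L/s: no online neighbours, lost.
No further seizures.

N13, N24, N29, N5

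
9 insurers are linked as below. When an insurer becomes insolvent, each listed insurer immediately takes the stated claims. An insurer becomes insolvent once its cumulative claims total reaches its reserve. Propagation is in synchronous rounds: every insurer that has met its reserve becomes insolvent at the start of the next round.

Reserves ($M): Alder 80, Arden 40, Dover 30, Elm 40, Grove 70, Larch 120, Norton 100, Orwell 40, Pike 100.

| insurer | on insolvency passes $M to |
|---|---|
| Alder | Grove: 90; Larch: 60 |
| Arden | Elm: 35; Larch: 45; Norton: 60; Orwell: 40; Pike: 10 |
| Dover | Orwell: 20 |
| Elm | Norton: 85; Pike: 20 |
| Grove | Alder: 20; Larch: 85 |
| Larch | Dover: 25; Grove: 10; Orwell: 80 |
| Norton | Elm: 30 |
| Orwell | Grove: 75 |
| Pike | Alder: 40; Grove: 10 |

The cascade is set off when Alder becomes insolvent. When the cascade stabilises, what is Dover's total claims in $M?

25

Round 1 — Alder becomes insolvent (initial).
  Grove: +90 → 90 ≥ 70
  Larch: +60 → 60 < 120
Round 2 — Grove becomes insolvent.
  Larch: +85 → 145 ≥ 120
Round 3 — Larch becomes insolvent.
  Dover: +25 → 25 < 30
  Orwell: +80 → 80 ≥ 40
Round 4 — Orwell becomes insolvent.
No further insolvencies.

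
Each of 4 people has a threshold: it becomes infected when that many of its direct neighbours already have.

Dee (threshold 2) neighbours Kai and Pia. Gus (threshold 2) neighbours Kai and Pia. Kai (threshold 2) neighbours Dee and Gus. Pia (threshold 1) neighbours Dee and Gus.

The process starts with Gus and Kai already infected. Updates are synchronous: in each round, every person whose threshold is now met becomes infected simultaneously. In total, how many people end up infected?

Round 1 — Gus, Kai become infected (initial).
Round 2 — checking thresholds:
  Dee: 1 of 2 neighbours < 2, holds.
  Pia: 1 of 2 neighbours ≥ 1, becomes infected.
Round 3 — checking thresholds:
  Dee: 2 of 2 neighbours ≥ 2, becomes infected.
Round 4 — no new infections; cascade stops.

4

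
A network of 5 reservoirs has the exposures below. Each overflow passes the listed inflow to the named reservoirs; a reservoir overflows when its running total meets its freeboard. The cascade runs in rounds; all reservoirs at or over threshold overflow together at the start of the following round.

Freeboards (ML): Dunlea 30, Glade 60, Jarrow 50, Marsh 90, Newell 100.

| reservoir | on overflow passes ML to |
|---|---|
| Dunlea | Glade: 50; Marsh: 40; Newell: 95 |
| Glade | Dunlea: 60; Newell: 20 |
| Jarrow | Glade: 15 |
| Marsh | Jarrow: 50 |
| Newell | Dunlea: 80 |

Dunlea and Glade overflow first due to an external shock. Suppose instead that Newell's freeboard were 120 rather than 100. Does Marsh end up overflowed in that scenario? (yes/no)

With Newell's freeboard at 120:
Round 1 — Dunlea, Glade overflow (initial).
  Marsh: +40 → 40 < 90
  Newell: +95+20 → 115 < 120
No further overflows.

no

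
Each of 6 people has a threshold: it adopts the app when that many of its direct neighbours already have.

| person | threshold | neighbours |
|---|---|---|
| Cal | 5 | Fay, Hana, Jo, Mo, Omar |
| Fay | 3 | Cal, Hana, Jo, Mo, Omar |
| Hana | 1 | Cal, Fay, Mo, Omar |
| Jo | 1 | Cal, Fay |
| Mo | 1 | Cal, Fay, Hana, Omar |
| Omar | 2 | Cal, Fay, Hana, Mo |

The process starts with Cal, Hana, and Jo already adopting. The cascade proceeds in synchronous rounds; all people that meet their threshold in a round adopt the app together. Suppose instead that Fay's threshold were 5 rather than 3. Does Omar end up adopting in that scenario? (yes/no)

yes

With Fay's threshold at 5:
Round 1 — Cal, Hana, Jo adopt the app (initial).
Round 2 — checking thresholds:
  Fay: 3 of 5 neighbours < 5, not yet.
  Mo: 2 of 4 neighbours ≥ 1, adopts the app.
  Omar: 2 of 4 neighbours ≥ 2, adopts the app.
Round 3 — checking thresholds:
  Fay: 5 of 5 neighbours ≥ 5, adopts the app.
Round 4 — no new adoptions; cascade stops.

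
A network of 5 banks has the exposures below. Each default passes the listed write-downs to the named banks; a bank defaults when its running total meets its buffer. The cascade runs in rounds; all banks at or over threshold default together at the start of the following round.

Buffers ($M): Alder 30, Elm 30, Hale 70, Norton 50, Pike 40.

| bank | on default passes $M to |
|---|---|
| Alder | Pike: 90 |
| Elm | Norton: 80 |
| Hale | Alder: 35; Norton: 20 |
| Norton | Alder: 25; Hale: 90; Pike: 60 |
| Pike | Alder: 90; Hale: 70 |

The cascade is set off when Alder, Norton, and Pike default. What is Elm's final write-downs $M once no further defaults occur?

Round 1 — Alder, Norton, Pike default (initial).
  Hale: +90+70 → 160 ≥ 70
Round 2 — Hale defaults.
No further defaults.

0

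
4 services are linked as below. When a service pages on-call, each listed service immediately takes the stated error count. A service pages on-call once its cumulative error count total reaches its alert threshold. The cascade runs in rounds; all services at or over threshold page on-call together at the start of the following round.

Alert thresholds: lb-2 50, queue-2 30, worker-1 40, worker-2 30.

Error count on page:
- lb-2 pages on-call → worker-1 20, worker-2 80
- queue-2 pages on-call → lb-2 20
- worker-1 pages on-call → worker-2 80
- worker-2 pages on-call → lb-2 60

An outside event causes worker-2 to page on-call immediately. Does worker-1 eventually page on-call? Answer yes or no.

no

Round 1 — worker-2 pages on-call (initial).
  lb-2: +60 → 60 ≥ 50
Round 2 — lb-2 pages on-call.
  worker-1: +20 → 20 < 40
No further pages.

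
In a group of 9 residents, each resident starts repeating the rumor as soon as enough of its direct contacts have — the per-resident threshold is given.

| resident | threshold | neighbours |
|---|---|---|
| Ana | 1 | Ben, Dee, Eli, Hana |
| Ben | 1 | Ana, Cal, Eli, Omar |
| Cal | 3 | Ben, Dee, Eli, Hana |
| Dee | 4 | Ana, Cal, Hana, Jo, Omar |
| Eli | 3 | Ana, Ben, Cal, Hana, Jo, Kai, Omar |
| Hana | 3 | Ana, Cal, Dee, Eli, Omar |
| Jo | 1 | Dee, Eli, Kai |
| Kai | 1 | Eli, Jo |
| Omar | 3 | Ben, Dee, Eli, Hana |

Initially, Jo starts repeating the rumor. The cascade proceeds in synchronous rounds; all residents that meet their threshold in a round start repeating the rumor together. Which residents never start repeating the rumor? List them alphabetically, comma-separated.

Round 1 — Jo starts repeating the rumor (initial).
Round 2 — checking thresholds:
  Dee: 1 of 5 neighbours < 4, holds.
  Eli: 1 of 7 neighbours < 3, holds.
  Kai: 1 of 2 neighbours ≥ 1, starts repeating the rumor.
Round 3 — no new spreads; cascade stops.

Ana, Ben, Cal, Dee, Eli, Hana, Omar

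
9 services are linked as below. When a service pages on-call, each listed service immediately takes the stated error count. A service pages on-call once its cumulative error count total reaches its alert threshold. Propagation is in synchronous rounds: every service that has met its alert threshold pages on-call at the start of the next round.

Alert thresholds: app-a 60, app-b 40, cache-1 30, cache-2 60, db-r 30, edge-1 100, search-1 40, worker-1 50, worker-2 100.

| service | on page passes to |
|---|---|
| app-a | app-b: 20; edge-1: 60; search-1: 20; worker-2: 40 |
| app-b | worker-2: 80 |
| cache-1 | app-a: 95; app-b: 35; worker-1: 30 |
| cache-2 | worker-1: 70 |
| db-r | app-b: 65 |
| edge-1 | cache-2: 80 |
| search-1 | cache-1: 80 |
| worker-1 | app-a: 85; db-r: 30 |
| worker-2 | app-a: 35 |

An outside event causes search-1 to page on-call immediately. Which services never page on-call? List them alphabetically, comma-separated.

Round 1 — search-1 pages on-call (initial).
  cache-1: +80 → 80 ≥ 30
Round 2 — cache-1 pages on-call.
  app-a: +95 → 95 ≥ 60
  app-b: +35 → 35 < 40
  worker-1: +30 → 30 < 50
Round 3 — app-a pages on-call.
  app-b: +20 → 55 ≥ 40
  edge-1: +60 → 60 < 100
  worker-2: +40 → 40 < 100
Round 4 — app-b pages on-call.
  worker-2: +80 → 120 ≥ 100
Round 5 — worker-2 pages on-call.
No further pages.

cache-2, db-r, edge-1, worker-1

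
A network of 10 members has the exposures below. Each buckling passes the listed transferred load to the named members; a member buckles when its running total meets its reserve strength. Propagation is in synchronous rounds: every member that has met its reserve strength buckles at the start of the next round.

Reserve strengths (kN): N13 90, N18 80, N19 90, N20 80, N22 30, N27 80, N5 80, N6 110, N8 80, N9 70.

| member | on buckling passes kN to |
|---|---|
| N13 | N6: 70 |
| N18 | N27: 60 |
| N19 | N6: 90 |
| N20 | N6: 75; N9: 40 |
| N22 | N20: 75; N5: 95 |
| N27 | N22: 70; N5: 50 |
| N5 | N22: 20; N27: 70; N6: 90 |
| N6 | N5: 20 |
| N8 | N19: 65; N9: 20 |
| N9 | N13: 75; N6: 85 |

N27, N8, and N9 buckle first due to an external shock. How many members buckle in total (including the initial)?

6

Round 1 — N27, N8, N9 buckle (initial).
  N13: +75 → 75 < 90
  N19: +65 → 65 < 90
  N22: +70 → 70 ≥ 30
  N5: +50 → 50 < 80
  N6: +85 → 85 < 110
Round 2 — N22 buckles.
  N20: +75 → 75 < 80
  N5: +95 → 145 ≥ 80
Round 3 — N5 buckles.
  N6: +90 → 175 ≥ 110
Round 4 — N6 buckles.
No further bucklings.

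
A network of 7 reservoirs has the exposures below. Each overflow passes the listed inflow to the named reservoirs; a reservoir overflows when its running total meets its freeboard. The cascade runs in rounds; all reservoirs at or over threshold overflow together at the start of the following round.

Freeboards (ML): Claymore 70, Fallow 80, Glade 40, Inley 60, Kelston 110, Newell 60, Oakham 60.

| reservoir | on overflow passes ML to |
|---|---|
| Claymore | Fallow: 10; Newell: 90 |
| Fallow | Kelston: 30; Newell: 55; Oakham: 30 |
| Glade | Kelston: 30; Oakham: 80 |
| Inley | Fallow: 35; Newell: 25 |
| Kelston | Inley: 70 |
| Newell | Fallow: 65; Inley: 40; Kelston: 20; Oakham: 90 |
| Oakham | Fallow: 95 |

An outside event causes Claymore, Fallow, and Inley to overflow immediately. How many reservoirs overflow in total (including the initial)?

5

Round 1 — Claymore, Fallow, Inley overflow (initial).
  Kelston: +30 → 30 < 110
  Newell: +90+55+25 → 170 ≥ 60
  Oakham: +30 → 30 < 60
Round 2 — Newell overflows.
  Kelston: +20 → 50 < 110
  Oakham: +90 → 120 ≥ 60
Round 3 — Oakham overflows.
No further overflows.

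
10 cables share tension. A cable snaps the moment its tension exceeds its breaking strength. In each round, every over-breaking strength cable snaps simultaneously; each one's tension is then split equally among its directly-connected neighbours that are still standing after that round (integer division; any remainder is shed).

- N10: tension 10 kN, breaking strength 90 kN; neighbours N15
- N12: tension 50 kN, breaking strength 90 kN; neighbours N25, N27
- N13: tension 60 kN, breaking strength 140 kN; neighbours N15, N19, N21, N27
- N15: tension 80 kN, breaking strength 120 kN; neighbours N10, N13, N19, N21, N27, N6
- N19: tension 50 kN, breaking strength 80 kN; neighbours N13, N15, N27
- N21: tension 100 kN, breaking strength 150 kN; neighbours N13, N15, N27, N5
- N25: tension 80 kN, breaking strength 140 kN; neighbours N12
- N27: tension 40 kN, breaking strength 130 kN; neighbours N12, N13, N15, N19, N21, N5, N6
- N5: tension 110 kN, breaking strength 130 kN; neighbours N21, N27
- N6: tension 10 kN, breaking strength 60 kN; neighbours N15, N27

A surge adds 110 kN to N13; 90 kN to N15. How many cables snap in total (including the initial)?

9

Round 1 — N13 at 170 > 140; N15 at 170 > 120. N13, N15 snap.
  N13 sheds 170 kN to N19, N21, N27: 56 each (2 lost).
    N19: 50+56 = 106 > 80
    N21: 100+56 = 156 > 150
    N27: 40+56 = 96 ≤ 130
  N15 sheds 170 kN to N10, N19, N21, N27, N6: 34 each.
    N10: 10+34 = 44 ≤ 90
    N19: 106+34 = 140 > 80
    N21: 156+34 = 190 > 150
    N27: 96+34 = 130 ≤ 130
    N6: 10+34 = 44 ≤ 60
Round 2 — N19, N21 snap.
  N19 sheds 140 kN to N27: 140 each.
    N27: 130+140 = 270 > 130
  N21 sheds 190 kN to N27, N5: 95 each.
    N27: 270+95 = 365 > 130
    N5: 110+95 = 205 > 130
Round 3 — N27, N5 snap.
  N27 sheds 365 kN to N12, N6: 182 each (1 lost).
    N12: 50+182 = 232 > 90
    N6: 44+182 = 226 > 60
  N5 sheds 205 kN: no online neighbours, lost.
Round 4 — N12, N6 snap.
  N12 sheds 232 kN to N25: 232 each.
    N25: 80+232 = 312 > 140
  N6 sheds 226 kN: no online neighbours, lost.
Round 5 — N25 snaps.
  N25 sheds 312 kN: no online neighbours, lost.
No further breaks.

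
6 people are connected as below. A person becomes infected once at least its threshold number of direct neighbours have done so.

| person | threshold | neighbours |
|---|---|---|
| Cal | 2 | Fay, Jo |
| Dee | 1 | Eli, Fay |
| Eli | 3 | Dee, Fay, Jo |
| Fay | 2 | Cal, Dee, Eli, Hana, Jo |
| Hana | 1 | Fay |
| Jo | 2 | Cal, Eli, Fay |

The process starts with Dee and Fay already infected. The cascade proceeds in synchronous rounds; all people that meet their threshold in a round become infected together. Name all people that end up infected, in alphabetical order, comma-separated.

Round 1 — Dee, Fay become infected (initial).
Round 2 — checking thresholds:
  Cal: 1 of 2 neighbours < 2, not yet.
  Eli: 2 of 3 neighbours < 3, not yet.
  Hana: 1 of 1 neighbours ≥ 1, becomes infected.
  Jo: 1 of 3 neighbours < 2, not yet.
Round 3 — no new infections; cascade stops.

Dee, Fay, Hana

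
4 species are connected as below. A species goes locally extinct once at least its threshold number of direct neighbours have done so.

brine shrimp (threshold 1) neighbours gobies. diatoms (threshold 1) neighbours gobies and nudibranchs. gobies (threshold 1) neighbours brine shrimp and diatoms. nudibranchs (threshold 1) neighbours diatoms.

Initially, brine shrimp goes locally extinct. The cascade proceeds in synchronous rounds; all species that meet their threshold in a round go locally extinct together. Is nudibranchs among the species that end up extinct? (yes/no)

Round 1 — brine shrimp goes locally extinct (initial).
Round 2 — checking thresholds:
  gobies: 1 of 2 neighbours ≥ 1, goes locally extinct.
Round 3 — checking thresholds:
  diatoms: 1 of 2 neighbours ≥ 1, goes locally extinct.
Round 4 — checking thresholds:
  nudibranchs: 1 of 1 neighbours ≥ 1, goes locally extinct.
Round 5 — no new extinctions; cascade stops.

yes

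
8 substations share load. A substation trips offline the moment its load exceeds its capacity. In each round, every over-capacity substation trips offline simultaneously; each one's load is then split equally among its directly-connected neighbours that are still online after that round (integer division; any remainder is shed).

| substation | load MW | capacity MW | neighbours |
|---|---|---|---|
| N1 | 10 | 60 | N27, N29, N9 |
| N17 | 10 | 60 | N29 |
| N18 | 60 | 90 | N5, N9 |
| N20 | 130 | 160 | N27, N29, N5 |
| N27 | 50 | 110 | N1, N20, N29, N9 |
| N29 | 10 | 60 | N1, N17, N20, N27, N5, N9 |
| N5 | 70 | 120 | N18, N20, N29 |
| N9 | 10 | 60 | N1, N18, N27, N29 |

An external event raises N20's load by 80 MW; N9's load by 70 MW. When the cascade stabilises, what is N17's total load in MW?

60

Round 1 — N20 at 210 > 160; N9 at 80 > 60. N20, N9 trip offline.
  N20 sheds 210 MW to N27, N29, N5: 70 each.
    N27: 50+70 = 120 > 110
    N29: 10+70 = 80 > 60
    N5: 70+70 = 140 > 120
  N9 sheds 80 MW to N1, N18, N27, N29: 20 each.
    N1: 10+20 = 30 ≤ 60
    N18: 60+20 = 80 ≤ 90
    N27: 120+20 = 140 > 110
    N29: 80+20 = 100 > 60
Round 2 — N27, N29, N5 trip offline.
  N27 sheds 140 MW to N1: 140 each.
    N1: 30+140 = 170 > 60
  N29 sheds 100 MW to N1, N17: 50 each.
    N1: 170+50 = 220 > 60
    N17: 10+50 = 60 ≤ 60
  N5 sheds 140 MW to N18: 140 each.
    N18: 80+140 = 220 > 90
Round 3 — N1, N18 trip offline.
  N1 sheds 220 MW: no online neighbours, lost.
  N18 sheds 220 MW: no online neighbours, lost.
No further trips.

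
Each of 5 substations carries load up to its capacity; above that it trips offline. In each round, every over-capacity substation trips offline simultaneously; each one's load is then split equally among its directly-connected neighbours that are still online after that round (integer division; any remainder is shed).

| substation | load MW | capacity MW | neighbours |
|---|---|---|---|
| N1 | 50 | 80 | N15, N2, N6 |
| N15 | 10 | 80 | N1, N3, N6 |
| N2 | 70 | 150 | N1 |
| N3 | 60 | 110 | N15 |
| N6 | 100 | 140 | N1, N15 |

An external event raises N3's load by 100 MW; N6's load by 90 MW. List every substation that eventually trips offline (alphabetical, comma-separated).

Round 1 — N3 at 160 > 110; N6 at 190 > 140. N3, N6 trip offline.
  N3 sheds 160 MW to N15: 160 each.
    N15: 10+160 = 170 > 80
  N6 sheds 190 MW to N1, N15: 95 each.
    N1: 50+95 = 145 > 80
    N15: 170+95 = 265 > 80
Round 2 — N1, N15 trip offline.
  N1 sheds 145 MW to N2: 145 each.
    N2: 70+145 = 215 > 150
  N15 sheds 265 MW: no online neighbours, lost.
Round 3 — N2 trips offline.
  N2 sheds 215 MW: no online neighbours, lost.
No further trips.

N1, N15, N2, N3, N6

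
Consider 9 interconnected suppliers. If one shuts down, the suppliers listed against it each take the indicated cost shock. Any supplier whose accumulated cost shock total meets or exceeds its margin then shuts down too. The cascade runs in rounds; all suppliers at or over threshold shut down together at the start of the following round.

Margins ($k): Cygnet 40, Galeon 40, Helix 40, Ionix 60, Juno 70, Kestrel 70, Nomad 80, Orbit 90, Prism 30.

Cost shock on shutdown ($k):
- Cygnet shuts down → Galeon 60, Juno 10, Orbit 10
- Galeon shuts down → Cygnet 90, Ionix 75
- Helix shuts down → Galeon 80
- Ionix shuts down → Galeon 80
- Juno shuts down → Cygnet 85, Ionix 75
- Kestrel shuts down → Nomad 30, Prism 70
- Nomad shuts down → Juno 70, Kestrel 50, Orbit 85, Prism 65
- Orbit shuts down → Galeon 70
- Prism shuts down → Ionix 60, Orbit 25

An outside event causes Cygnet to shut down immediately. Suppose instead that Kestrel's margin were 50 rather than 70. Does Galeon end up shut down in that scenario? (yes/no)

yes

With Kestrel's margin at 50:
Round 1 — Cygnet shuts down (initial).
  Galeon: +60 → 60 ≥ 40
  Juno: +10 → 10 < 70
  Orbit: +10 → 10 < 90
Round 2 — Galeon shuts down.
  Ionix: +75 → 75 ≥ 60
Round 3 — Ionix shuts down.
No further shutdowns.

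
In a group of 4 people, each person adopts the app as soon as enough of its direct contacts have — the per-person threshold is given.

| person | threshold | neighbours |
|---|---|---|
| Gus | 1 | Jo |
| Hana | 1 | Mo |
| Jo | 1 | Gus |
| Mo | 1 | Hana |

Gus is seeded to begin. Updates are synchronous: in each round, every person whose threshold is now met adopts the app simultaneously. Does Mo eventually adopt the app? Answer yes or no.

no

Round 1 — Gus adopts the app (initial).
Round 2 — checking thresholds:
  Jo: 1 of 1 neighbours ≥ 1, adopts the app.
Round 3 — no new adoptions; cascade stops.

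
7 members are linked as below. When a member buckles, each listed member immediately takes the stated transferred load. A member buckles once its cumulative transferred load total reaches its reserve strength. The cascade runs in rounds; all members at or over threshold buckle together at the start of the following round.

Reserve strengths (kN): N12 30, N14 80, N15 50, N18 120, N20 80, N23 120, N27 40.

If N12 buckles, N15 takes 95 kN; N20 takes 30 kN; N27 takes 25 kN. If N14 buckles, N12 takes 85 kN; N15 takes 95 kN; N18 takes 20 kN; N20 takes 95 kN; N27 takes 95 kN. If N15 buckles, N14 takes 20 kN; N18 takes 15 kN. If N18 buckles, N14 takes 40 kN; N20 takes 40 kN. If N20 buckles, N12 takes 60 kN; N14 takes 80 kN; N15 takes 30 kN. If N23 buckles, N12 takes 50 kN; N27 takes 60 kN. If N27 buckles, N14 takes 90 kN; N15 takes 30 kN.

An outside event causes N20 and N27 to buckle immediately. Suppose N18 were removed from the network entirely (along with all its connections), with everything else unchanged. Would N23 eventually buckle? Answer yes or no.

no

With N18 removed:
Round 1 — N20, N27 buckle (initial).
  N12: +60 → 60 ≥ 30
  N14: +80+90 → 170 ≥ 80
  N15: +30+30 → 60 ≥ 50
Round 2 — N12, N14, N15 buckle.
No further bucklings.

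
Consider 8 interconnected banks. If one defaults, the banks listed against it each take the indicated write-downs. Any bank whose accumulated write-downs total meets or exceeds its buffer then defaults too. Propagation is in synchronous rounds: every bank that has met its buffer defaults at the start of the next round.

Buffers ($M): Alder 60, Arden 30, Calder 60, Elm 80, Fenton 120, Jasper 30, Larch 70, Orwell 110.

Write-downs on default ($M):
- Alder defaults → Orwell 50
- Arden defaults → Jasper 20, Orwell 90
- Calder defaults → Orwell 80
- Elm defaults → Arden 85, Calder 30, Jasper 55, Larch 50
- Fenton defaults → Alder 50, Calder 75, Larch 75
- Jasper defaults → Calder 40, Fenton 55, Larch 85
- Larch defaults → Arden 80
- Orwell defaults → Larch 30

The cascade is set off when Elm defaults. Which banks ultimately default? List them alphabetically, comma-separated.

Round 1 — Elm defaults (initial).
  Arden: +85 → 85 ≥ 30
  Calder: +30 → 30 < 60
  Jasper: +55 → 55 ≥ 30
  Larch: +50 → 50 < 70
Round 2 — Arden, Jasper default.
  Calder: +40 → 70 ≥ 60
  Fenton: +55 → 55 < 120
  Larch: +85 → 135 ≥ 70
  Orwell: +90 → 90 < 110
Round 3 — Calder, Larch default.
  Orwell: +80 → 170 ≥ 110
Round 4 — Orwell defaults.
No further defaults.

Arden, Calder, Elm, Jasper, Larch, Orwell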